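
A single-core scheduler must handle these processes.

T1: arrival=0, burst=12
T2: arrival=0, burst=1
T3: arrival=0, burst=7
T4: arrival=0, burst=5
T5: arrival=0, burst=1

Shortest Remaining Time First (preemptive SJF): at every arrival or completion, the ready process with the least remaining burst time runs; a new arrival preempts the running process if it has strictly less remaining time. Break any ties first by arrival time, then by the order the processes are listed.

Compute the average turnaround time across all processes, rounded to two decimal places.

Gantt: | T2 0-1 | T5 1-2 | T4 2-7 | T3 7-14 | T1 14-26 |
Completion: T1=26  T2=1  T3=14  T4=7  T5=2
Turnaround (C−A): T1=26  T2=1  T3=14  T4=7  T5=2
Turnaround times: T1=26, T2=1, T3=14, T4=7, T5=2
Average turnaround = (26+1+14+7+2) / 5 = 50/5 = 10.00

10.00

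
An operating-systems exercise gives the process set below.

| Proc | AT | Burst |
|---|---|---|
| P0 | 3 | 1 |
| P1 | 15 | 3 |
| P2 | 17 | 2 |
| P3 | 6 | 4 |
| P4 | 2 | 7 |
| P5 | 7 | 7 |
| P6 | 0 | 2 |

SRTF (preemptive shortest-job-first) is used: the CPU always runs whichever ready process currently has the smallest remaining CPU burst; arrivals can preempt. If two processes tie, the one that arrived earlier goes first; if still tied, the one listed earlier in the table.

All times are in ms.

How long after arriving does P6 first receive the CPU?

Schedule: | P6 0-2 | P4 2-3 | P0 3-4 | P4 4-10 | P3 10-14 | P5 14-15 | P1 15-18 | P2 18-20 | P5 20-26 |
Completion: P0=4  P1=18  P2=20  P3=14  P4=10  P5=26  P6=2
Turnaround (C−A): P0=1  P1=3  P2=3  P3=8  P4=8  P5=19  P6=2
Response(P6) = first start − arrival = 0 − 0 = 0

0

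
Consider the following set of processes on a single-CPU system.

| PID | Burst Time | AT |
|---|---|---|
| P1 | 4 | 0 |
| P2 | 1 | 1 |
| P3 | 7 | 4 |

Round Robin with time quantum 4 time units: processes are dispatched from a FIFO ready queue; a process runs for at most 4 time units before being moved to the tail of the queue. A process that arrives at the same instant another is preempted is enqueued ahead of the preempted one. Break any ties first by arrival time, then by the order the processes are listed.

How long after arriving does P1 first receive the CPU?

0

Schedule: | P1 0-4 | P2 4-5 | P3 5-12 |
Completion: P1=4  P2=5  P3=12
Turnaround (C−A): P1=4  P2=4  P3=8
Response(P1) = first start − arrival = 0 − 0 = 0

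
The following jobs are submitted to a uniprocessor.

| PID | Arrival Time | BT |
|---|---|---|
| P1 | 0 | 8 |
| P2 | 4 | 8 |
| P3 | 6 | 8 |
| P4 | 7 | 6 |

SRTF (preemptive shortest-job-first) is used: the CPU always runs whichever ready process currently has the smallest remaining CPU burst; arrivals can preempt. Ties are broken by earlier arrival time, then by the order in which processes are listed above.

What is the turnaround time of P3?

Schedule: | P1 0-8 | P4 8-14 | P2 14-22 | P3 22-30 |
Completion: P1=8  P2=22  P3=30  P4=14
Turnaround (C−A): P1=8  P2=18  P3=24  P4=7
Turnaround(P3) = completion − arrival = 30 − 6 = 24

24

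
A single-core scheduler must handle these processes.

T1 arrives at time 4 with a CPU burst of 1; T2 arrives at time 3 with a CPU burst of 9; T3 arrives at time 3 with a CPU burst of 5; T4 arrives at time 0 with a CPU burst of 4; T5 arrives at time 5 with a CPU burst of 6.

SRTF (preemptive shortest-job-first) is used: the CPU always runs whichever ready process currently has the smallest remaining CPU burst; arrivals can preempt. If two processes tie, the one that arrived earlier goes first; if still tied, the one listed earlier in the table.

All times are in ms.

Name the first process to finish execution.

T4

Timeline: | T4 0-4 | T1 4-5 | T3 5-10 | T5 10-16 | T2 16-25 |
Completion: T1=5  T2=25  T3=10  T4=4  T5=16
Turnaround (C−A): T1=1  T2=22  T3=7  T4=4  T5=11
Finish order: T4 → T1 → T3 → T5 → T2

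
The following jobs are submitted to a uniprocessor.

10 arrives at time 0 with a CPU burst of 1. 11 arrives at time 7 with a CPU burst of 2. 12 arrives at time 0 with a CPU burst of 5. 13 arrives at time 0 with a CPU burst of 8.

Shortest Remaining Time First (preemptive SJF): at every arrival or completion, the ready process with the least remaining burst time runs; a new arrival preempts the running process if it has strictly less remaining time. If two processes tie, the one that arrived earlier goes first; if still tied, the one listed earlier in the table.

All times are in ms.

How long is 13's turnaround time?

Schedule: | 10 0-1 | 12 1-6 | 13 6-7 | 11 7-9 | 13 9-16 |
Completion: 10=1  11=9  12=6  13=16
Turnaround (C−A): 10=1  11=2  12=6  13=16
Turnaround(13) = completion − arrival = 16 − 0 = 16

16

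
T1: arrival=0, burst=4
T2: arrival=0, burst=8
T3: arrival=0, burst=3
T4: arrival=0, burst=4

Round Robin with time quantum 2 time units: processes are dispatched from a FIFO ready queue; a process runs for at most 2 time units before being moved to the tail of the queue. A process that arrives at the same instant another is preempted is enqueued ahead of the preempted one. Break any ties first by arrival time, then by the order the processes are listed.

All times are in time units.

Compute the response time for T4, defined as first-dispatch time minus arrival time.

Gantt: | T1 0-2 | T2 2-4 | T3 4-6 | T4 6-8 | T1 8-10 | T2 10-12 | T3 12-13 | T4 13-15 | T2 15-19 |
Completion: T1=10  T2=19  T3=13  T4=15
Turnaround (C−A): T1=10  T2=19  T3=13  T4=15
Response(T4) = first start − arrival = 6 − 0 = 6

6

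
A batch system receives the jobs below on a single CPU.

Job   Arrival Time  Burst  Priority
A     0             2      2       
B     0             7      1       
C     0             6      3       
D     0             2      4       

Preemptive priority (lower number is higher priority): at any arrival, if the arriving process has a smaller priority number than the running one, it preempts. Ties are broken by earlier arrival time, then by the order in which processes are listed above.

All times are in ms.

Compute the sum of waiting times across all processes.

Gantt: | B 0-7 | A 7-9 | C 9-15 | D 15-17 |
Completion: A=9  B=7  C=15  D=17
Turnaround (C−A): A=9  B=7  C=15  D=17
Waiting = turnaround − burst: A=7, B=0, C=9, D=15
Total waiting = 7 + 0 + 9 + 15 = 31

31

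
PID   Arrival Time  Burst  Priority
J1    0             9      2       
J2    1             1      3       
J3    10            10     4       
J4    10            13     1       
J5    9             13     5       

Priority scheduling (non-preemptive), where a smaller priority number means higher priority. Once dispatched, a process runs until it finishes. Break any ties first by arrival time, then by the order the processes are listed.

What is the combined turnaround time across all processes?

Timeline: | J1 0-9 | J2 9-10 | J4 10-23 | J3 23-33 | J5 33-46 |
Completion: J1=9  J2=10  J3=33  J4=23  J5=46
Turnaround (C−A): J1=9  J2=9  J3=23  J4=13  J5=37
Turnaround = completion − arrival: J1=9, J2=9, J3=23, J4=13, J5=37
Total turnaround = 9 + 9 + 23 + 13 + 37 = 91

91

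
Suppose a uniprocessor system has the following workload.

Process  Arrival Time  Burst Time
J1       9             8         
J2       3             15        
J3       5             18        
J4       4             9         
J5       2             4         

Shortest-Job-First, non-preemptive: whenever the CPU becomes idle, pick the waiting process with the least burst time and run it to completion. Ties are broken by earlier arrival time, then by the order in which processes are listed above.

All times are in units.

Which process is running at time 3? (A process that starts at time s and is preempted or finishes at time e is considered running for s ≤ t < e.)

J5

Timeline: | idle 0-2 | J5 2-6 | J4 6-15 | J1 15-23 | J2 23-38 | J3 38-56 |
Completion: J1=23  J2=38  J3=56  J4=15  J5=6
Turnaround (C−A): J1=14  J2=35  J3=51  J4=11  J5=4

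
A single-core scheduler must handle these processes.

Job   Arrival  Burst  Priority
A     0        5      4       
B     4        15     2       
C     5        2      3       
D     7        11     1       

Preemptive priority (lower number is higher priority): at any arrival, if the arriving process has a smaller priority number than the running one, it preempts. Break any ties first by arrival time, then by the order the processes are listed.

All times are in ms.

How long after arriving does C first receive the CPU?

25

Schedule: | A 0-4 | B 4-7 | D 7-18 | B 18-30 | C 30-32 | A 32-33 |
Completion: A=33  B=30  C=32  D=18
Response(C) = first start − arrival = 30 − 5 = 25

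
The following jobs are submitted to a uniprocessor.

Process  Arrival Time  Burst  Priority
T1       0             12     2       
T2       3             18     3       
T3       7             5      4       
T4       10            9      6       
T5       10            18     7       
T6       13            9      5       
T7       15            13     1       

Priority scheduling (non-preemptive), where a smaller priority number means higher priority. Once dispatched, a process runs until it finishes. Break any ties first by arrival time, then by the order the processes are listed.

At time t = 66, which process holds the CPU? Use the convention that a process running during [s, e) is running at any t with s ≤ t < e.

T5

Timeline: | T1 0-12 | T2 12-30 | T7 30-43 | T3 43-48 | T6 48-57 | T4 57-66 | T5 66-84 |
Completion: T1=12  T2=30  T3=48  T4=66  T5=84  T6=57  T7=43
Turnaround (C−A): T1=12  T2=27  T3=41  T4=56  T5=74  T6=44  T7=28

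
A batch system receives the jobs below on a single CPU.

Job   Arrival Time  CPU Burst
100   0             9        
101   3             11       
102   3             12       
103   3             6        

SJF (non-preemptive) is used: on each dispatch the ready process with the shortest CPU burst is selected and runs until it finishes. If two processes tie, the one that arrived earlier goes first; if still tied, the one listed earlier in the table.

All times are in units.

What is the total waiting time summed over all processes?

41

Gantt: | 100 0-9 | 103 9-15 | 101 15-26 | 102 26-38 |
Completion: 100=9  101=26  102=38  103=15
Turnaround (C−A): 100=9  101=23  102=35  103=12
Waiting = turnaround − burst: 100=0, 101=12, 102=23, 103=6
Total waiting = 0 + 12 + 23 + 6 = 41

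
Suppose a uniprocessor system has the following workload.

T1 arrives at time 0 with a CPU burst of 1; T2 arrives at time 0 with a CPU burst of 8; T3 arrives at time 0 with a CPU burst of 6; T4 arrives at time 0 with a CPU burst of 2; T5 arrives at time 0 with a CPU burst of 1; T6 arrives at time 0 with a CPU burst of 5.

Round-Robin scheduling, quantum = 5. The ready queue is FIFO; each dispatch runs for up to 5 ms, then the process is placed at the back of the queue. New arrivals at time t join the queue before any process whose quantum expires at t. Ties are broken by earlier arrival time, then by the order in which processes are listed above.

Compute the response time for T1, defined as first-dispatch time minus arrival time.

0

Timeline: | T1 0-1 | T2 1-6 | T3 6-11 | T4 11-13 | T5 13-14 | T6 14-19 | T2 19-22 | T3 22-23 |
Completion: T1=1  T2=22  T3=23  T4=13  T5=14  T6=19
Turnaround (C−A): T1=1  T2=22  T3=23  T4=13  T5=14  T6=19
Response(T1) = first start − arrival = 0 − 0 = 0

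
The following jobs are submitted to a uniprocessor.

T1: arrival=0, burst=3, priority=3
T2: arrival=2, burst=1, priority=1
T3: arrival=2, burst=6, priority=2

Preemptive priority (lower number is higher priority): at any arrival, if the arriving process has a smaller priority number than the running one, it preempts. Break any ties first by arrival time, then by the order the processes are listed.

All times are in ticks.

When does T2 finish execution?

3

Schedule: | T1 0-2 | T2 2-3 | T3 3-9 | T1 9-10 |
Completion: T1=10  T2=3  T3=9
Turnaround (C−A): T1=10  T2=1  T3=7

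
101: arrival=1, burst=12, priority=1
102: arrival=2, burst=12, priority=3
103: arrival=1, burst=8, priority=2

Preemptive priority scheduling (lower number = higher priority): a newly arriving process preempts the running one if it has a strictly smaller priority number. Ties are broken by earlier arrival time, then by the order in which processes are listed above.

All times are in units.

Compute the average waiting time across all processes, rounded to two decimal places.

Schedule: | idle 0-1 | 101 1-13 | 103 13-21 | 102 21-33 |
Completion: 101=13  102=33  103=21
Waiting times: 101=0, 102=19, 103=12
Average waiting = (0+19+12) / 3 = 31/3 = 10.33

10.33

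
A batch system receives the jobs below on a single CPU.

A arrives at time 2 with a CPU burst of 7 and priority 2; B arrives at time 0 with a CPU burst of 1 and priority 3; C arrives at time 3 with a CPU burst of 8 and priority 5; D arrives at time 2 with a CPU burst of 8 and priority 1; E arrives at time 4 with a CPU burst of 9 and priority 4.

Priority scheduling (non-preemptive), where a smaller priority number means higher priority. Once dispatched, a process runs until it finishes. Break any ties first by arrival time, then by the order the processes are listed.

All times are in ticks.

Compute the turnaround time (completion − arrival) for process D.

8

Schedule: | B 0-1 | idle 1-2 | D 2-10 | A 10-17 | E 17-26 | C 26-34 |
Completion: A=17  B=1  C=34  D=10  E=26
Turnaround (C−A): A=15  B=1  C=31  D=8  E=22
Turnaround(D) = completion − arrival = 10 − 2 = 8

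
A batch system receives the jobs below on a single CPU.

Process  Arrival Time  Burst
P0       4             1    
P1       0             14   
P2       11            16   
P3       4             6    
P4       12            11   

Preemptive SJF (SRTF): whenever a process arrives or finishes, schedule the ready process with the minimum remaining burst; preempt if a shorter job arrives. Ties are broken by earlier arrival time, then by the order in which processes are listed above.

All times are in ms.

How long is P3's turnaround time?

Schedule: | P1 0-4 | P0 4-5 | P3 5-11 | P1 11-21 | P4 21-32 | P2 32-48 |
Completion: P0=5  P1=21  P2=48  P3=11  P4=32
Turnaround(P3) = completion − arrival = 11 − 4 = 7

7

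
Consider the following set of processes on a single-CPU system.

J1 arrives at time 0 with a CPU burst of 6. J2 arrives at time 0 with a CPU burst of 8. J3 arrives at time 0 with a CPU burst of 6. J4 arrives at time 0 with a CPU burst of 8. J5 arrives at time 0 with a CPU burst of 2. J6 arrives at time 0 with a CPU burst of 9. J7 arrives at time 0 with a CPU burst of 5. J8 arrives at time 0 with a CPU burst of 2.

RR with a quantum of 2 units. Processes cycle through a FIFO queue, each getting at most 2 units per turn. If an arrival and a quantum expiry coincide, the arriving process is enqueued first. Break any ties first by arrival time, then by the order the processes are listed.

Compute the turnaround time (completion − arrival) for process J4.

Timeline: | J1 0-2 | J2 2-4 | J3 4-6 | J4 6-8 | J5 8-10 | J6 10-12 | J7 12-14 | J8 14-16 | J1 16-18 | J2 18-20 | J3 20-22 | J4 22-24 | J6 24-26 | J7 26-28 | J1 28-30 | J2 30-32 | J3 32-34 | J4 34-36 | J6 36-38 | J7 38-39 | J2 39-41 | J4 41-43 | J6 43-46 |
Completion: J1=30  J2=41  J3=34  J4=43  J5=10  J6=46  J7=39  J8=16
Turnaround(J4) = completion − arrival = 43 − 0 = 43

43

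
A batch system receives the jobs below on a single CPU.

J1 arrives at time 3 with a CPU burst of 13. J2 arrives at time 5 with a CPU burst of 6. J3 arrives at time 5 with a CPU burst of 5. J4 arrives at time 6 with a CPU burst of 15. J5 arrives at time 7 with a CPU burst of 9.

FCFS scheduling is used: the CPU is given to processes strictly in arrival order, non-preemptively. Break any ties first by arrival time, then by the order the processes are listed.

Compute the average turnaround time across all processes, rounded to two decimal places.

26.40

Gantt: | idle 0-3 | J1 3-16 | J2 16-22 | J3 22-27 | J4 27-42 | J5 42-51 |
Completion: J1=16  J2=22  J3=27  J4=42  J5=51
Turnaround (C−A): J1=13  J2=17  J3=22  J4=36  J5=44
Turnaround times: J1=13, J2=17, J3=22, J4=36, J5=44
Average turnaround = (13+17+22+36+44) / 5 = 132/5 = 26.40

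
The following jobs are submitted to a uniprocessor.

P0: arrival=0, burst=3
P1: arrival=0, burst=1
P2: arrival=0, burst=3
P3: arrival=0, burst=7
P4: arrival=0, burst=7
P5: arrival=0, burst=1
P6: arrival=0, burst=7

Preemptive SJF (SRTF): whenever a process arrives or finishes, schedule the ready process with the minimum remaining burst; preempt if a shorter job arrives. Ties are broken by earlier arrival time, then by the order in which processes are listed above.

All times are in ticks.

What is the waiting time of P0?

Gantt: | P1 0-1 | P5 1-2 | P0 2-5 | P2 5-8 | P3 8-15 | P4 15-22 | P6 22-29 |
Completion: P0=5  P1=1  P2=8  P3=15  P4=22  P5=2  P6=29
Turnaround (C−A): P0=5  P1=1  P2=8  P3=15  P4=22  P5=2  P6=29
Waiting(P0) = turnaround − burst = 5 − 3 = 2

2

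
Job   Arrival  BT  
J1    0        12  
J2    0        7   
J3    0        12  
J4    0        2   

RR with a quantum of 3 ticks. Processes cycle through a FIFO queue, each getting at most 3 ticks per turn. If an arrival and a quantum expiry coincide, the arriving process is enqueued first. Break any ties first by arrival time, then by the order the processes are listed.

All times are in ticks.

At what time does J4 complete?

11

Timeline: | J1 0-3 | J2 3-6 | J3 6-9 | J4 9-11 | J1 11-14 | J2 14-17 | J3 17-20 | J1 20-23 | J2 23-24 | J3 24-27 | J1 27-30 | J3 30-33 |
Completion: J1=30  J2=24  J3=33  J4=11
Turnaround (C−A): J1=30  J2=24  J3=33  J4=11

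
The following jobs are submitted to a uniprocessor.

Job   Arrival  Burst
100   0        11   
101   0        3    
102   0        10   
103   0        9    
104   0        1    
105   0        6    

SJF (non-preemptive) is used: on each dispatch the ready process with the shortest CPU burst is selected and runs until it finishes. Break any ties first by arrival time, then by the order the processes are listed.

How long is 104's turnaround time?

Gantt: | 104 0-1 | 101 1-4 | 105 4-10 | 103 10-19 | 102 19-29 | 100 29-40 |
Completion: 100=40  101=4  102=29  103=19  104=1  105=10
Turnaround (C−A): 100=40  101=4  102=29  103=19  104=1  105=10
Turnaround(104) = completion − arrival = 1 − 0 = 1

1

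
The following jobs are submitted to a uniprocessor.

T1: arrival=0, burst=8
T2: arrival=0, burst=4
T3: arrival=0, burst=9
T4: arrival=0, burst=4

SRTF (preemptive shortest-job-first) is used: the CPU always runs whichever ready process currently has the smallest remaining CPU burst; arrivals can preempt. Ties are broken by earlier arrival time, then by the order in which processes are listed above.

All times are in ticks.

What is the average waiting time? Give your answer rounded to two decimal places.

Timeline: | T2 0-4 | T4 4-8 | T1 8-16 | T3 16-25 |
Completion: T1=16  T2=4  T3=25  T4=8
Turnaround (C−A): T1=16  T2=4  T3=25  T4=8
Waiting times: T1=8, T2=0, T3=16, T4=4
Average waiting = (8+0+16+4) / 4 = 28/4 = 7.00

7.00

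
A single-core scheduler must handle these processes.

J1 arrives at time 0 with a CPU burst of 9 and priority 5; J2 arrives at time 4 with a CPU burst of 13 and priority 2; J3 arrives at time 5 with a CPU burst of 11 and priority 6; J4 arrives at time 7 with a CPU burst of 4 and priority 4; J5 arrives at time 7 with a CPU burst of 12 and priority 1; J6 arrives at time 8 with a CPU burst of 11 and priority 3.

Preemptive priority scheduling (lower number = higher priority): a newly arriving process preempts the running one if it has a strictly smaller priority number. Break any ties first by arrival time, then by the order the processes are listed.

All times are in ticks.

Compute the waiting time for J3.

44

Schedule: | J1 0-4 | J2 4-7 | J5 7-19 | J2 19-29 | J6 29-40 | J4 40-44 | J1 44-49 | J3 49-60 |
Completion: J1=49  J2=29  J3=60  J4=44  J5=19  J6=40
Waiting(J3) = turnaround − burst = 55 − 11 = 44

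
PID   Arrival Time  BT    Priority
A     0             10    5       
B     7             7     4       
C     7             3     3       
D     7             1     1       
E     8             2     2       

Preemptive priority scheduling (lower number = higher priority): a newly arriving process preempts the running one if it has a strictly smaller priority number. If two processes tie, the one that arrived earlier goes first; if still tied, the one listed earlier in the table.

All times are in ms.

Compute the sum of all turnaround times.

45

Timeline: | A 0-7 | D 7-8 | E 8-10 | C 10-13 | B 13-20 | A 20-23 |
Completion: A=23  B=20  C=13  D=8  E=10
Turnaround = completion − arrival: A=23, B=13, C=6, D=1, E=2
Total turnaround = 23 + 13 + 6 + 1 + 2 = 45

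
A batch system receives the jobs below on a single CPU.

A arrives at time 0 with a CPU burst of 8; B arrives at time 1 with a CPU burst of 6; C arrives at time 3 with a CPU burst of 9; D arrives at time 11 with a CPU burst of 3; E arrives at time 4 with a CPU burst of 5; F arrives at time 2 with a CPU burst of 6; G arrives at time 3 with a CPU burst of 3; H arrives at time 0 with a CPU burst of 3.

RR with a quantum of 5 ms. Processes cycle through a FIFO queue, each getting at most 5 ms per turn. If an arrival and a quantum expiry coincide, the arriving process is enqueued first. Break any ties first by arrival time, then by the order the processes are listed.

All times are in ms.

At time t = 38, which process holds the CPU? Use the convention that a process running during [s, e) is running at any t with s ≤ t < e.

Schedule: | A 0-5 | H 5-8 | B 8-13 | F 13-18 | C 18-23 | G 23-26 | E 26-31 | A 31-34 | D 34-37 | B 37-38 | F 38-39 | C 39-43 |
Completion: A=34  B=38  C=43  D=37  E=31  F=39  G=26  H=8

F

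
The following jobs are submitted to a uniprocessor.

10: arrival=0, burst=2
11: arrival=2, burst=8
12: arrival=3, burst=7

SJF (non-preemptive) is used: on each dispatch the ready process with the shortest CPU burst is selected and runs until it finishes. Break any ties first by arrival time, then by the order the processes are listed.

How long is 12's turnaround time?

14

Schedule: | 10 0-2 | 11 2-10 | 12 10-17 |
Completion: 10=2  11=10  12=17
Turnaround(12) = completion − arrival = 17 − 3 = 14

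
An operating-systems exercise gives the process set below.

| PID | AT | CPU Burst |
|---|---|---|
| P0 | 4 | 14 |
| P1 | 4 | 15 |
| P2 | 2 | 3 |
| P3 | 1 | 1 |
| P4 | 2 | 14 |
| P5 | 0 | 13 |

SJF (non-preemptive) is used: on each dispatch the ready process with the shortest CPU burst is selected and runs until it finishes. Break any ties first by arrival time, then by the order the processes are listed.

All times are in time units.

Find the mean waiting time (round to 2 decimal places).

Gantt: | P5 0-13 | P3 13-14 | P2 14-17 | P4 17-31 | P0 31-45 | P1 45-60 |
Completion: P0=45  P1=60  P2=17  P3=14  P4=31  P5=13
Waiting times: P0=27, P1=41, P2=12, P3=12, P4=15, P5=0
Average waiting = (27+41+12+12+15+0) / 6 = 107/6 = 17.83

17.83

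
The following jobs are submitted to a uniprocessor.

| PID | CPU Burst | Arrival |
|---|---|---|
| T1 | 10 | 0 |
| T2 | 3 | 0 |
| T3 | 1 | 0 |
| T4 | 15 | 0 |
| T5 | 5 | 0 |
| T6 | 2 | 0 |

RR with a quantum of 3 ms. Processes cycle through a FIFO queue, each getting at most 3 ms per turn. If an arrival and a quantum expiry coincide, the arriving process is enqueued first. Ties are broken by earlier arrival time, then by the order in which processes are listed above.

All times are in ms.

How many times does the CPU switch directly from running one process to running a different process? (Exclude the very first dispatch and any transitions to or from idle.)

12

Gantt: | T1 0-3 | T2 3-6 | T3 6-7 | T4 7-10 | T5 10-13 | T6 13-15 | T1 15-18 | T4 18-21 | T5 21-23 | T1 23-26 | T4 26-29 | T1 29-30 | T4 30-36 |
Completion: T1=30  T2=6  T3=7  T4=36  T5=23  T6=15
Turnaround (C−A): T1=30  T2=6  T3=7  T4=36  T5=23  T6=15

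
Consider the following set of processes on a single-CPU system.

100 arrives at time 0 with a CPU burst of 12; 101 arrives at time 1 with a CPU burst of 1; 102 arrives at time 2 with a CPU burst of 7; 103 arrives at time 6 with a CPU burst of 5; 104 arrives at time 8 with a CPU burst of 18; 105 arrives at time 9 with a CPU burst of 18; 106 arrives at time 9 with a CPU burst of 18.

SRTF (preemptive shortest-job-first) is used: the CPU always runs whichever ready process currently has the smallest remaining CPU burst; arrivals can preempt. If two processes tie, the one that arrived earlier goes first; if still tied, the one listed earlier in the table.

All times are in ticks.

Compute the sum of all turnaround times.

198

Schedule: | 100 0-1 | 101 1-2 | 102 2-9 | 103 9-14 | 100 14-25 | 104 25-43 | 105 43-61 | 106 61-79 |
Completion: 100=25  101=2  102=9  103=14  104=43  105=61  106=79
Turnaround = completion − arrival: 100=25, 101=1, 102=7, 103=8, 104=35, 105=52, 106=70
Total turnaround = 25 + 1 + 7 + 8 + 35 + 52 + 70 = 198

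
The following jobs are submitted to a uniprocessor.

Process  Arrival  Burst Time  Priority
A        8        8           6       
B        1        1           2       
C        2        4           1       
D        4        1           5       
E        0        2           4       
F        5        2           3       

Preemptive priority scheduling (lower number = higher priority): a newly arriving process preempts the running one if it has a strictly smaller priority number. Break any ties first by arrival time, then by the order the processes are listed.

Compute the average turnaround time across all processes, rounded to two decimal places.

5.50

Timeline: | E 0-1 | B 1-2 | C 2-6 | F 6-8 | E 8-9 | D 9-10 | A 10-18 |
Completion: A=18  B=2  C=6  D=10  E=9  F=8
Turnaround (C−A): A=10  B=1  C=4  D=6  E=9  F=3
Turnaround times: A=10, B=1, C=4, D=6, E=9, F=3
Average turnaround = (10+1+4+6+9+3) / 6 = 33/6 = 5.50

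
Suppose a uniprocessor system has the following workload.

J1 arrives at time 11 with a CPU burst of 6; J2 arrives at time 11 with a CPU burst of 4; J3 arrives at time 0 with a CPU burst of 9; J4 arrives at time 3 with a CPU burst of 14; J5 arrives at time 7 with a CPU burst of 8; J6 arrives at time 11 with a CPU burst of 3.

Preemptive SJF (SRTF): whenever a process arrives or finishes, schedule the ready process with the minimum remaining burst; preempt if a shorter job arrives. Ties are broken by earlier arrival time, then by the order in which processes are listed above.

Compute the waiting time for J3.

0

Gantt: | J3 0-9 | J5 9-11 | J6 11-14 | J2 14-18 | J5 18-24 | J1 24-30 | J4 30-44 |
Completion: J1=30  J2=18  J3=9  J4=44  J5=24  J6=14
Waiting(J3) = turnaround − burst = 9 − 9 = 0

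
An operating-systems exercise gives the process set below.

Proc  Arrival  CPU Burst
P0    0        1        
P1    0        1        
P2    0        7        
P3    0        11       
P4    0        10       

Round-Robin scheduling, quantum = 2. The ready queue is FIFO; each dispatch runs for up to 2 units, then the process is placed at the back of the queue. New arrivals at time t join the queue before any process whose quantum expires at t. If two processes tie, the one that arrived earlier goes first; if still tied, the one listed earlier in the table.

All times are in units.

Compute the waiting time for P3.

Schedule: | P0 0-1 | P1 1-2 | P2 2-4 | P3 4-6 | P4 6-8 | P2 8-10 | P3 10-12 | P4 12-14 | P2 14-16 | P3 16-18 | P4 18-20 | P2 20-21 | P3 21-23 | P4 23-25 | P3 25-27 | P4 27-29 | P3 29-30 |
Completion: P0=1  P1=2  P2=21  P3=30  P4=29
Turnaround (C−A): P0=1  P1=2  P2=21  P3=30  P4=29
Waiting(P3) = turnaround − burst = 30 − 11 = 19

19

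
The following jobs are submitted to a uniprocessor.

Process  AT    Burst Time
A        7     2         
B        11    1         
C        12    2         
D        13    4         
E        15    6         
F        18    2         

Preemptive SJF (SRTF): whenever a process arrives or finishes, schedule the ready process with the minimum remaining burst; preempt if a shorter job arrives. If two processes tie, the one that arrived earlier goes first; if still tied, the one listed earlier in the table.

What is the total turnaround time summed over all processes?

23

Gantt: | idle 0-7 | A 7-9 | idle 9-11 | B 11-12 | C 12-14 | D 14-18 | F 18-20 | E 20-26 |
Completion: A=9  B=12  C=14  D=18  E=26  F=20
Turnaround (C−A): A=2  B=1  C=2  D=5  E=11  F=2
Turnaround = completion − arrival: A=2, B=1, C=2, D=5, E=11, F=2
Total turnaround = 2 + 1 + 2 + 5 + 11 + 2 = 23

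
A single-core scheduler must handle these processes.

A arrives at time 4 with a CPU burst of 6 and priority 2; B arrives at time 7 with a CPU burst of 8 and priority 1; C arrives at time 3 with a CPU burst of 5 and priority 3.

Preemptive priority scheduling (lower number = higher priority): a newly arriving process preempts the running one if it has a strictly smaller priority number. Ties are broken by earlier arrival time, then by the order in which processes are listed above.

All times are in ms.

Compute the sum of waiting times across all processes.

22

Gantt: | idle 0-3 | C 3-4 | A 4-7 | B 7-15 | A 15-18 | C 18-22 |
Completion: A=18  B=15  C=22
Waiting = turnaround − burst: A=8, B=0, C=14
Total waiting = 8 + 0 + 14 = 22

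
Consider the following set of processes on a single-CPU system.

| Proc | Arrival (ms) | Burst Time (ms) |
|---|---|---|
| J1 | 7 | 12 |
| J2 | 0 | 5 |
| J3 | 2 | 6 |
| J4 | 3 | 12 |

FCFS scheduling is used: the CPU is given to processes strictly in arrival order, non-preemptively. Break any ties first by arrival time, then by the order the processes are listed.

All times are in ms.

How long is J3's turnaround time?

Gantt: | J2 0-5 | J3 5-11 | J4 11-23 | J1 23-35 |
Completion: J1=35  J2=5  J3=11  J4=23
Turnaround (C−A): J1=28  J2=5  J3=9  J4=20
Turnaround(J3) = completion − arrival = 11 − 2 = 9

9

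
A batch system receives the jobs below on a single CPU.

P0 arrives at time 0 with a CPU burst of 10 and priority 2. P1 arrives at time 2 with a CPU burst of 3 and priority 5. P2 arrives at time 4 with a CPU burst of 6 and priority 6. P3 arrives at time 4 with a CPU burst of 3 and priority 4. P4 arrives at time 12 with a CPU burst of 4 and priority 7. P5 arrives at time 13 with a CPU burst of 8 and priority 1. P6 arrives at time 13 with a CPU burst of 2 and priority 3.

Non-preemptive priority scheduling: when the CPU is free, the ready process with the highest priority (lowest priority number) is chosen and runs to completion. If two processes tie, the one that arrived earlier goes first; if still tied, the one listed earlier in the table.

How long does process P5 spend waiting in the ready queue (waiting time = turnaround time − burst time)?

Gantt: | P0 0-10 | P3 10-13 | P5 13-21 | P6 21-23 | P1 23-26 | P2 26-32 | P4 32-36 |
Completion: P0=10  P1=26  P2=32  P3=13  P4=36  P5=21  P6=23
Waiting(P5) = turnaround − burst = 8 − 8 = 0

0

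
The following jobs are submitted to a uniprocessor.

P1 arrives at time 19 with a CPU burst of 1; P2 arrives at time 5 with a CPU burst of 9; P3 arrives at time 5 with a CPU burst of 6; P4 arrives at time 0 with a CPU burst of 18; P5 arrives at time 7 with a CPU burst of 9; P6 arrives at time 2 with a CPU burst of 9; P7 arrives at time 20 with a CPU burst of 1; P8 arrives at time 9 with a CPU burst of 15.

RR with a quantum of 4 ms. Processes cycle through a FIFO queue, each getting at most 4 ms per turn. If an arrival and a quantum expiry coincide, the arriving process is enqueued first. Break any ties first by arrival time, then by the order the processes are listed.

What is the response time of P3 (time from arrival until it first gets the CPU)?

Schedule: | P4 0-4 | P6 4-8 | P4 8-12 | P2 12-16 | P3 16-20 | P5 20-24 | P6 24-28 | P8 28-32 | P4 32-36 | P2 36-40 | P1 40-41 | P7 41-42 | P3 42-44 | P5 44-48 | P6 48-49 | P8 49-53 | P4 53-57 | P2 57-58 | P5 58-59 | P8 59-63 | P4 63-65 | P8 65-68 |
Completion: P1=41  P2=58  P3=44  P4=65  P5=59  P6=49  P7=42  P8=68
Turnaround (C−A): P1=22  P2=53  P3=39  P4=65  P5=52  P6=47  P7=22  P8=59
Response(P3) = first start − arrival = 16 − 5 = 11

11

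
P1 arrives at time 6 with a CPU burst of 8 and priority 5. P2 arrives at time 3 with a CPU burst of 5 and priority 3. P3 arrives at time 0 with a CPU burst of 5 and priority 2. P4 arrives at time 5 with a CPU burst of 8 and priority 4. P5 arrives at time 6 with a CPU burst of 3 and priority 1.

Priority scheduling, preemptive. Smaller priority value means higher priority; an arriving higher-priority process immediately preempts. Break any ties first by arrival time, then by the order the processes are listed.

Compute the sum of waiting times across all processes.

28

Timeline: | P3 0-5 | P2 5-6 | P5 6-9 | P2 9-13 | P4 13-21 | P1 21-29 |
Completion: P1=29  P2=13  P3=5  P4=21  P5=9
Waiting = turnaround − burst: P1=15, P2=5, P3=0, P4=8, P5=0
Total waiting = 15 + 5 + 0 + 8 + 0 = 28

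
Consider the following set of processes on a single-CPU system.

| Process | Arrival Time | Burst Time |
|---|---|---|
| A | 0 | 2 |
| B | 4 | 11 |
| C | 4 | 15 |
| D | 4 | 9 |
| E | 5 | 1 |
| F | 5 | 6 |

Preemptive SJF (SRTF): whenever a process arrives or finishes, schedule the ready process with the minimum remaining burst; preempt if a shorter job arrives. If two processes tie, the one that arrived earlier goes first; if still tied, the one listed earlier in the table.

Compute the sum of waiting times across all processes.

51

Timeline: | A 0-2 | idle 2-4 | D 4-5 | E 5-6 | F 6-12 | D 12-20 | B 20-31 | C 31-46 |
Completion: A=2  B=31  C=46  D=20  E=6  F=12
Waiting = turnaround − burst: A=0, B=16, C=27, D=7, E=0, F=1
Total waiting = 0 + 16 + 27 + 7 + 0 + 1 = 51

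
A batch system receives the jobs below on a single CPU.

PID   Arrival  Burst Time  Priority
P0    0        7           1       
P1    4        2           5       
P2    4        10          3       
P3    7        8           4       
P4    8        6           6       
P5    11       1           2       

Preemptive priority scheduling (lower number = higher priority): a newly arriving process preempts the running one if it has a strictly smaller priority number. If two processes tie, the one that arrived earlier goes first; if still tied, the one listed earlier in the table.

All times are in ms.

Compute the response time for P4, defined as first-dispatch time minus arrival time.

Gantt: | P0 0-7 | P2 7-11 | P5 11-12 | P2 12-18 | P3 18-26 | P1 26-28 | P4 28-34 |
Completion: P0=7  P1=28  P2=18  P3=26  P4=34  P5=12
Response(P4) = first start − arrival = 28 − 8 = 20

20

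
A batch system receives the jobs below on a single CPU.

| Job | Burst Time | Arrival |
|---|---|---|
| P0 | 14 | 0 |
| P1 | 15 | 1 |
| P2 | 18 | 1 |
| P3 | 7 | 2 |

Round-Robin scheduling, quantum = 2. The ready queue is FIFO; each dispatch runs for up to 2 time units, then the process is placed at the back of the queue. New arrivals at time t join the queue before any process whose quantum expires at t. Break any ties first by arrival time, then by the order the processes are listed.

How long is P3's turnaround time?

Timeline: | P0 0-2 | P1 2-4 | P2 4-6 | P3 6-8 | P0 8-10 | P1 10-12 | P2 12-14 | P3 14-16 | P0 16-18 | P1 18-20 | P2 20-22 | P3 22-24 | P0 24-26 | P1 26-28 | P2 28-30 | P3 30-31 | P0 31-33 | P1 33-35 | P2 35-37 | P0 37-39 | P1 39-41 | P2 41-43 | P0 43-45 | P1 45-47 | P2 47-49 | P1 49-50 | P2 50-54 |
Completion: P0=45  P1=50  P2=54  P3=31
Turnaround (C−A): P0=45  P1=49  P2=53  P3=29
Turnaround(P3) = completion − arrival = 31 − 2 = 29

29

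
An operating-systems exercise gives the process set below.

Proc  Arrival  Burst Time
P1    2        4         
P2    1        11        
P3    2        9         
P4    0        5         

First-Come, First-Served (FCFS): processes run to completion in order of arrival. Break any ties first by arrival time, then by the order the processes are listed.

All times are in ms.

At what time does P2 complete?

16

Timeline: | P4 0-5 | P2 5-16 | P1 16-20 | P3 20-29 |
Completion: P1=20  P2=16  P3=29  P4=5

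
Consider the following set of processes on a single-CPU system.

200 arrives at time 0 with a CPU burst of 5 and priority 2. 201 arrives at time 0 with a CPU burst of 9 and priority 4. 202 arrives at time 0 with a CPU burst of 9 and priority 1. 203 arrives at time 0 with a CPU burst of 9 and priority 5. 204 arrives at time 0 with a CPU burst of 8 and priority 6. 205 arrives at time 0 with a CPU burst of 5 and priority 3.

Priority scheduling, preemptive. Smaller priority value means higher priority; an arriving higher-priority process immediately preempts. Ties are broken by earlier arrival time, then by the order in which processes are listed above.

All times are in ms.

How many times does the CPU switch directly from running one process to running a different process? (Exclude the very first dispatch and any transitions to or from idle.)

5

Schedule: | 202 0-9 | 200 9-14 | 205 14-19 | 201 19-28 | 203 28-37 | 204 37-45 |
Completion: 200=14  201=28  202=9  203=37  204=45  205=19
Turnaround (C−A): 200=14  201=28  202=9  203=37  204=45  205=19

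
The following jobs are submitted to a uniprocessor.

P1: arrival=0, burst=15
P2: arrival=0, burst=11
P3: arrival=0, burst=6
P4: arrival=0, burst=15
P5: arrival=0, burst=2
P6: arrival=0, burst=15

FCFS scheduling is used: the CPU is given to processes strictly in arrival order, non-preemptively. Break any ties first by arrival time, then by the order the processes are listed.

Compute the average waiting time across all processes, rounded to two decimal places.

Gantt: | P1 0-15 | P2 15-26 | P3 26-32 | P4 32-47 | P5 47-49 | P6 49-64 |
Completion: P1=15  P2=26  P3=32  P4=47  P5=49  P6=64
Turnaround (C−A): P1=15  P2=26  P3=32  P4=47  P5=49  P6=64
Waiting times: P1=0, P2=15, P3=26, P4=32, P5=47, P6=49
Average waiting = (0+15+26+32+47+49) / 6 = 169/6 = 28.17

28.17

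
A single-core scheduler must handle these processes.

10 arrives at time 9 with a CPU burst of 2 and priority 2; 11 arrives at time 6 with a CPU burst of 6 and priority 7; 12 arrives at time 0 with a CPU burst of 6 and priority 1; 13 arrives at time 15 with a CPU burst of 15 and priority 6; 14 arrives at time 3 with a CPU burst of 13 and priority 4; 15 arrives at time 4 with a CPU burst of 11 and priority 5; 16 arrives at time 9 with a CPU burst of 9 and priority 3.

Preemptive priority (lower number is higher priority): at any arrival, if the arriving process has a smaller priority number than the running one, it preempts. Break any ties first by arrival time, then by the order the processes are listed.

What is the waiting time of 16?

2

Schedule: | 12 0-6 | 14 6-9 | 10 9-11 | 16 11-20 | 14 20-30 | 15 30-41 | 13 41-56 | 11 56-62 |
Completion: 10=11  11=62  12=6  13=56  14=30  15=41  16=20
Waiting(16) = turnaround − burst = 11 − 9 = 2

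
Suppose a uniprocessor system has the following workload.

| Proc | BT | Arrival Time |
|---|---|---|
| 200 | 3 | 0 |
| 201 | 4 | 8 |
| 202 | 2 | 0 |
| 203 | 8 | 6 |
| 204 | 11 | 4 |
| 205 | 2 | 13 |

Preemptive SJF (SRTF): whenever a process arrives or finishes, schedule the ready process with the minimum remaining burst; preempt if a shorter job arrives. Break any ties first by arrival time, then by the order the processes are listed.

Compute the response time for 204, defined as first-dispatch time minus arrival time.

Timeline: | 202 0-2 | 200 2-5 | 204 5-6 | 203 6-8 | 201 8-12 | 203 12-13 | 205 13-15 | 203 15-20 | 204 20-30 |
Completion: 200=5  201=12  202=2  203=20  204=30  205=15
Response(204) = first start − arrival = 5 − 4 = 1

1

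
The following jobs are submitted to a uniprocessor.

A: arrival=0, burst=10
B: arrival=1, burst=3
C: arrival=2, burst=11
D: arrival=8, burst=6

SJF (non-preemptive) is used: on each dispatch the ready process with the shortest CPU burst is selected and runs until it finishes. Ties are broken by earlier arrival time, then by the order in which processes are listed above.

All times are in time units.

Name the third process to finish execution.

D

Schedule: | A 0-10 | B 10-13 | D 13-19 | C 19-30 |
Completion: A=10  B=13  C=30  D=19
Turnaround (C−A): A=10  B=12  C=28  D=11
Finish order: A → B → D → C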